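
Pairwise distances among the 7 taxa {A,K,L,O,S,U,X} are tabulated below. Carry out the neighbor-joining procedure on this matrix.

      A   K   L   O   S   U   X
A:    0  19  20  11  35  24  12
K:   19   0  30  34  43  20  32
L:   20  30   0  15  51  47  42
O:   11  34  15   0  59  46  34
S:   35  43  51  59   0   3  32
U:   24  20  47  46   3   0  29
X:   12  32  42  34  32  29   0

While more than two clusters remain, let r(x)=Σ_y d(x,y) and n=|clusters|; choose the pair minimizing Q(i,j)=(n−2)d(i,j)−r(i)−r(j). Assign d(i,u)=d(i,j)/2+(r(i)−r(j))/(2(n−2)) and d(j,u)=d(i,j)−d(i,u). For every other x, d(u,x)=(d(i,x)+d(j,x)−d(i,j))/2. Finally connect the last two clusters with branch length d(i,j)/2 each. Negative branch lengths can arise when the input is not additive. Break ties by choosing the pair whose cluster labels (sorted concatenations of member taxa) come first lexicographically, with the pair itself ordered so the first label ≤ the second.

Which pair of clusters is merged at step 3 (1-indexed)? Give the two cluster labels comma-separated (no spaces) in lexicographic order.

iteration 1: select S,U (d=3, Q=-377); attach at lengths (69/10, -39/10); label the merged cluster SU
  updated: d(A,SU)=28, d(K,SU)=30, d(L,SU)=95/2, d(O,SU)=51, d(SU,X)=29
iteration 2: select L,O (d=15, Q=-479/2); attach at lengths (139/16, 101/16); label the merged cluster LO
  updated: d(A,LO)=8, d(K,LO)=49/2, d(LO,SU)=167/4, d(LO,X)=61/2
iteration 3: select A,LO (d=8, Q=-591/4); attach at lengths (-55/24, 247/24); label the merged cluster ALO
  updated: d(ALO,K)=71/4, d(ALO,SU)=247/8, d(ALO,X)=69/4
iteration 4: select ALO,K (d=71/4, Q=-881/8); attach at lengths (173/32, 395/32); label the merged cluster AKLO
  updated: d(AKLO,SU)=345/16, d(AKLO,X)=63/4
iteration 5: select AKLO,SU (d=345/16, Q=-1061/16); attach at lengths (133/32, 557/32); label the merged cluster AKLOSU
  updated: d(AKLOSU,X)=371/32
iteration 6: select AKLOSU,X (d=371/32); attach at lengths (371/64, 371/64); label the merged cluster AKLOSUX
final tree: ((((A:-55/24,(L:139/16,O:101/16):247/24):173/32,K:395/32):133/32,(S:69/10,U:-39/10):557/32):371/64,X:371/64)
total length: 2461/32

A,LO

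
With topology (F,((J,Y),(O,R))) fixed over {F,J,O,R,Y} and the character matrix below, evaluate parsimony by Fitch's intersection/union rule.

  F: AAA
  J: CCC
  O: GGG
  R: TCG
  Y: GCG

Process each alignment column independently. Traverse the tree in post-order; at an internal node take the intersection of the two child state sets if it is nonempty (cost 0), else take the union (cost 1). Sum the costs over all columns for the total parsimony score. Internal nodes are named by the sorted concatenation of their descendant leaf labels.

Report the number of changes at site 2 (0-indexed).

[col 0] JY: children J:{C}, Y:{G} ∪→ {C,G}; cost 1
[col 0] OR: children O:{G}, R:{T} ∪→ {G,T}; cost 1
[col 0] JORY: children JY:{C,G}, OR:{G,T} ∩→ {G}; cost 0
[col 0] FJORY: children F:{A}, JORY:{G} ∪→ {A,G}; cost 1
[col 1] JY: children J:{C}, Y:{C} ∩→ {C}; cost 0
[col 1] OR: children O:{G}, R:{C} ∪→ {C,G}; cost 1
[col 1] JORY: children JY:{C}, OR:{C,G} ∩→ {C}; cost 0
[col 1] FJORY: children F:{A}, JORY:{C} ∪→ {A,C}; cost 1
[col 2] JY: children J:{C}, Y:{G} ∪→ {C,G}; cost 1
[col 2] OR: children O:{G}, R:{G} ∩→ {G}; cost 0
[col 2] JORY: children JY:{C,G}, OR:{G} ∩→ {G}; cost 0
[col 2] FJORY: children F:{A}, JORY:{G} ∪→ {A,G}; cost 1
per-site changes: [3, 2, 2]; total = 7

2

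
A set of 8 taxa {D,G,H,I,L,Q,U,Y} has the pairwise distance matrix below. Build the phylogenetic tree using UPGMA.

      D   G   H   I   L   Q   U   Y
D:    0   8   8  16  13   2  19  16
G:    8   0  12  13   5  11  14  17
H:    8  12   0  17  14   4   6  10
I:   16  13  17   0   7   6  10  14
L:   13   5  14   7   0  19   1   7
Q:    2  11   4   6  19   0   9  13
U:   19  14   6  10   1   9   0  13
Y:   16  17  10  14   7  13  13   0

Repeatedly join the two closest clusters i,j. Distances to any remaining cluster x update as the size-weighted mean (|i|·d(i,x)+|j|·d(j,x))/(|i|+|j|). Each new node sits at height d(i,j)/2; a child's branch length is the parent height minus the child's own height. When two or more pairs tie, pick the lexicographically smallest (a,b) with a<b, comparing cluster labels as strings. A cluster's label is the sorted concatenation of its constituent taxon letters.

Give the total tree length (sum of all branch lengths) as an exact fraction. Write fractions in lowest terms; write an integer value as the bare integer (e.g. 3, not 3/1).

step 1: merge (L,U) at d=1; branch lengths L→1/2, U→1/2; new cluster LU
  updated: d(D,LU)=16, d(G,LU)=19/2, d(H,LU)=10, d(I,LU)=17/2, d(LU,Q)=14, d(LU,Y)=10
step 2: merge (D,Q) at d=2; branch lengths D→1, Q→1; new cluster DQ
  updated: d(DQ,G)=19/2, d(DQ,H)=6, d(DQ,I)=11, d(DQ,LU)=15, d(DQ,Y)=29/2
step 3: merge (DQ,H) at d=6; branch lengths DQ→2, H→3; new cluster DHQ
  updated: d(DHQ,G)=31/3, d(DHQ,I)=13, d(DHQ,LU)=40/3, d(DHQ,Y)=13
step 4: merge (I,LU) at d=17/2; branch lengths I→17/4, LU→15/4; new cluster ILU
  updated: d(DHQ,ILU)=119/9, d(G,ILU)=32/3, d(ILU,Y)=34/3
step 5: merge (DHQ,G) at d=31/3; branch lengths DHQ→13/6, G→31/6; new cluster DGHQ
  updated: d(DGHQ,ILU)=151/12, d(DGHQ,Y)=14
step 6: merge (ILU,Y) at d=34/3; branch lengths ILU→17/12, Y→17/3; new cluster ILUY
  updated: d(DGHQ,ILUY)=207/16
step 7: merge (DGHQ,ILUY) at d=207/16; branch lengths DGHQ→125/96, ILUY→77/96; new cluster DGHILQUY
final tree: ((((D:1,Q:1):2,H:3):13/6,G:31/6):125/96,((I:17/4,(L:1/2,U:1/2):15/4):17/12,Y:17/3):77/96)
total length: 1561/48

1561/48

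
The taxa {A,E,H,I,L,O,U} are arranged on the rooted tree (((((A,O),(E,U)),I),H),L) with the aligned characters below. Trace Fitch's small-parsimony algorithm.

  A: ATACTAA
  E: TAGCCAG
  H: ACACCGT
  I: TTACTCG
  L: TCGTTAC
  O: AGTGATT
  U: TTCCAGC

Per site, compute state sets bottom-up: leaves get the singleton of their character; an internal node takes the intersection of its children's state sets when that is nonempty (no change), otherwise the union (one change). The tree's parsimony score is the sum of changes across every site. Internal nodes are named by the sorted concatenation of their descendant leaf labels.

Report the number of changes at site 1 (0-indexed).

3

AO@0: {A} ∩ {A} = {A} (intersection, +0)
EU@0: {T} ∩ {T} = {T} (intersection, +0)
AEOU@0: {A} ∪ {T} = {A,T} (union, +1)
AEIOU@0: {A,T} ∩ {T} = {T} (intersection, +0)
AEHIOU@0: {T} ∪ {A} = {A,T} (union, +1)
AEHILOU@0: {A,T} ∩ {T} = {T} (intersection, +0)
AO@1: {T} ∪ {G} = {G,T} (union, +1)
EU@1: {A} ∪ {T} = {A,T} (union, +1)
AEOU@1: {G,T} ∩ {A,T} = {T} (intersection, +0)
AEIOU@1: {T} ∩ {T} = {T} (intersection, +0)
AEHIOU@1: {T} ∪ {C} = {C,T} (union, +1)
AEHILOU@1: {C,T} ∩ {C} = {C} (intersection, +0)
AO@2: {A} ∪ {T} = {A,T} (union, +1)
EU@2: {G} ∪ {C} = {C,G} (union, +1)
AEOU@2: {A,T} ∪ {C,G} = {A,C,G,T} (union, +1)
AEIOU@2: {A,C,G,T} ∩ {A} = {A} (intersection, +0)
AEHIOU@2: {A} ∩ {A} = {A} (intersection, +0)
AEHILOU@2: {A} ∪ {G} = {A,G} (union, +1)
AO@3: {C} ∪ {G} = {C,G} (union, +1)
EU@3: {C} ∩ {C} = {C} (intersection, +0)
AEOU@3: {C,G} ∩ {C} = {C} (intersection, +0)
AEIOU@3: {C} ∩ {C} = {C} (intersection, +0)
AEHIOU@3: {C} ∩ {C} = {C} (intersection, +0)
AEHILOU@3: {C} ∪ {T} = {C,T} (union, +1)
AO@4: {T} ∪ {A} = {A,T} (union, +1)
EU@4: {C} ∪ {A} = {A,C} (union, +1)
AEOU@4: {A,T} ∩ {A,C} = {A} (intersection, +0)
AEIOU@4: {A} ∪ {T} = {A,T} (union, +1)
AEHIOU@4: {A,T} ∪ {C} = {A,C,T} (union, +1)
AEHILOU@4: {A,C,T} ∩ {T} = {T} (intersection, +0)
AO@5: {A} ∪ {T} = {A,T} (union, +1)
EU@5: {A} ∪ {G} = {A,G} (union, +1)
AEOU@5: {A,T} ∩ {A,G} = {A} (intersection, +0)
AEIOU@5: {A} ∪ {C} = {A,C} (union, +1)
AEHIOU@5: {A,C} ∪ {G} = {A,C,G} (union, +1)
AEHILOU@5: {A,C,G} ∩ {A} = {A} (intersection, +0)
AO@6: {A} ∪ {T} = {A,T} (union, +1)
EU@6: {G} ∪ {C} = {C,G} (union, +1)
AEOU@6: {A,T} ∪ {C,G} = {A,C,G,T} (union, +1)
AEIOU@6: {A,C,G,T} ∩ {G} = {G} (intersection, +0)
AEHIOU@6: {G} ∪ {T} = {G,T} (union, +1)
AEHILOU@6: {G,T} ∪ {C} = {C,G,T} (union, +1)
per-site changes: [2, 3, 4, 2, 4, 4, 5]; total = 24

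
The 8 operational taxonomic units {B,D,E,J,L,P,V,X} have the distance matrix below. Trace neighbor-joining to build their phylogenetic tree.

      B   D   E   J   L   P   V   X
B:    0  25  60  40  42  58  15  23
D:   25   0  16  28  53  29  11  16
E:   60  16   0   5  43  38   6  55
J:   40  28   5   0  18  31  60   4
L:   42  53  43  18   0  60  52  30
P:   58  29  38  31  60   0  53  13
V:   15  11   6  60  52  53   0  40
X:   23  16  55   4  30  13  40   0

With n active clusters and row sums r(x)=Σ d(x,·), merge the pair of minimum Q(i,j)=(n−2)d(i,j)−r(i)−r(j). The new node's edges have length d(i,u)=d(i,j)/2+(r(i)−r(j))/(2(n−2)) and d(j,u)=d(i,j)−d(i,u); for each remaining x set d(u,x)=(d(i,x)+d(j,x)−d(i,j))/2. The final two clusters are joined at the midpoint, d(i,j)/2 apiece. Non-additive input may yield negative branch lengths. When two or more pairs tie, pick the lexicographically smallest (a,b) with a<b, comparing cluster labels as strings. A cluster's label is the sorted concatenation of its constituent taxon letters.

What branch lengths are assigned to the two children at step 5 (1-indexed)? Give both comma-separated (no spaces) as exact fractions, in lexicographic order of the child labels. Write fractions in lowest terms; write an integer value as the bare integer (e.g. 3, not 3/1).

step 1: merge (E,V) at d=6, Q=-424; branch lengths E→11/6, V→25/6; new cluster EV
  updated: d(B,EV)=69/2, d(D,EV)=21/2, d(EV,J)=59/2, d(EV,L)=89/2, d(EV,P)=85/2, d(EV,X)=89/2
step 2: merge (D,EV) at d=21/2, Q=-315; branch lengths D→4/5, EV→97/10; new cluster DEV
  updated: d(B,DEV)=49/2, d(DEV,J)=47/2, d(DEV,L)=87/2, d(DEV,P)=61/2, d(DEV,X)=25
step 3: merge (J,L) at d=18, Q=-238; branch lengths J→-5/8, L→149/8; new cluster JL
  updated: d(B,JL)=32, d(DEV,JL)=49/2, d(JL,P)=73/2, d(JL,X)=8
step 4: merge (B,DEV) at d=49/2, Q=-337/2; branch lengths B→71/4, DEV→27/4; new cluster BDEV
  updated: d(BDEV,JL)=16, d(BDEV,P)=32, d(BDEV,X)=47/4
step 5: merge (BDEV,JL) at d=16, Q=-353/4; branch lengths BDEV→125/16, JL→131/16; new cluster BDEJLV
  updated: d(BDEJLV,P)=105/4, d(BDEJLV,X)=15/8
step 6: merge (BDEJLV,P) at d=105/4, Q=-329/8; branch lengths BDEJLV→121/16, P→299/16; new cluster BDEJLPV
  updated: d(BDEJLPV,X)=-91/16
step 7: merge (BDEJLPV,X) at d=-91/16; branch lengths BDEJLPV→-91/32, X→-91/32; new cluster BDEJLPVX
final tree: ((((B:71/4,(D:4/5,(E:11/6,V:25/6):97/10):27/4):125/16,(J:-5/8,L:149/8):131/16):121/16,P:299/16):-91/32,X:-91/32)
total length: 1529/16

125/16,131/16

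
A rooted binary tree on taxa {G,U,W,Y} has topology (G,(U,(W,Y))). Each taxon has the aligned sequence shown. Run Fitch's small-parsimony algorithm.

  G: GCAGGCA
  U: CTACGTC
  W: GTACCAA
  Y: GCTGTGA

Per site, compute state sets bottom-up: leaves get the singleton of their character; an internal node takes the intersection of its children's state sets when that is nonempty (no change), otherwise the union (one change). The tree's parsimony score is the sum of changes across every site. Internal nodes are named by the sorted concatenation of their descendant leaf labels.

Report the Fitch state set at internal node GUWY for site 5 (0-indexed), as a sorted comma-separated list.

A,C,G,T

site 0, node WY: W={G} ∩ Y={G} → {G} (+0)
site 0, node UWY: U={C} ∪ WY={G} → {C,G} (+1)
site 0, node GUWY: G={G} ∩ UWY={C,G} → {G} (+0)
site 1, node WY: W={T} ∪ Y={C} → {C,T} (+1)
site 1, node UWY: U={T} ∩ WY={C,T} → {T} (+0)
site 1, node GUWY: G={C} ∪ UWY={T} → {C,T} (+1)
site 2, node WY: W={A} ∪ Y={T} → {A,T} (+1)
site 2, node UWY: U={A} ∩ WY={A,T} → {A} (+0)
site 2, node GUWY: G={A} ∩ UWY={A} → {A} (+0)
site 3, node WY: W={C} ∪ Y={G} → {C,G} (+1)
site 3, node UWY: U={C} ∩ WY={C,G} → {C} (+0)
site 3, node GUWY: G={G} ∪ UWY={C} → {C,G} (+1)
site 4, node WY: W={C} ∪ Y={T} → {C,T} (+1)
site 4, node UWY: U={G} ∪ WY={C,T} → {C,G,T} (+1)
site 4, node GUWY: G={G} ∩ UWY={C,G,T} → {G} (+0)
site 5, node WY: W={A} ∪ Y={G} → {A,G} (+1)
site 5, node UWY: U={T} ∪ WY={A,G} → {A,G,T} (+1)
site 5, node GUWY: G={C} ∪ UWY={A,G,T} → {A,C,G,T} (+1)
site 6, node WY: W={A} ∩ Y={A} → {A} (+0)
site 6, node UWY: U={C} ∪ WY={A} → {A,C} (+1)
site 6, node GUWY: G={A} ∩ UWY={A,C} → {A} (+0)
per-site changes: [1, 2, 1, 2, 2, 3, 1]; total = 12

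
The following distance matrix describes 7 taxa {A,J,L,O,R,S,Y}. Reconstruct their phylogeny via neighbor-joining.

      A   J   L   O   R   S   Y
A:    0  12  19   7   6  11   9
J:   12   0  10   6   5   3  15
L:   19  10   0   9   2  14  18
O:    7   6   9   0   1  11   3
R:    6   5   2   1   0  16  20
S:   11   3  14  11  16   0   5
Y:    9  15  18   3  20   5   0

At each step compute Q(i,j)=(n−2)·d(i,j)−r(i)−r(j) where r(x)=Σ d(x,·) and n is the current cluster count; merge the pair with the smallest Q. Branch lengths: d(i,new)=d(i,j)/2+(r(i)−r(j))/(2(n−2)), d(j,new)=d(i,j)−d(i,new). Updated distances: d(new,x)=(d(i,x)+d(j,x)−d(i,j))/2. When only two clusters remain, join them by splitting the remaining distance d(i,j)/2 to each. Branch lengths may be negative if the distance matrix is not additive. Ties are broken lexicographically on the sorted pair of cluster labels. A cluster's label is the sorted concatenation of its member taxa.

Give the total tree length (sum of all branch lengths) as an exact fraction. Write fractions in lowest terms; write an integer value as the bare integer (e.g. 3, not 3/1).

iteration 1: select L,R (d=2, Q=-112); attach at lengths (16/5, -6/5); label the merged cluster LR
  updated: d(A,LR)=23/2, d(J,LR)=13/2, d(LR,O)=4, d(LR,S)=14, d(LR,Y)=18
iteration 2: select J,S (d=3, Q=-149/2); attach at lengths (21/16, 27/16); label the merged cluster JS
  updated: d(A,JS)=10, d(JS,LR)=35/4, d(JS,O)=7, d(JS,Y)=17/2
iteration 3: select LR,O (d=4, Q=-205/4); attach at lengths (133/24, -37/24); label the merged cluster LOR
  updated: d(A,LOR)=29/4, d(JS,LOR)=47/8, d(LOR,Y)=17/2
iteration 4: select A,Y (d=9, Q=-137/4); attach at lengths (73/16, 71/16); label the merged cluster AY
  updated: d(AY,JS)=19/4, d(AY,LOR)=27/8
iteration 5: select AY,JS (d=19/4, Q=-14); attach at lengths (9/8, 29/8); label the merged cluster AJSY
  updated: d(AJSY,LOR)=9/4
iteration 6: select AJSY,LOR (d=9/4); attach at lengths (9/8, 9/8); label the merged cluster AJLORSY
final tree: (((A:73/16,Y:71/16):9/8,(J:21/16,S:27/16):29/8):9/8,((L:16/5,R:-6/5):133/24,O:-37/24):9/8)
total length: 25

25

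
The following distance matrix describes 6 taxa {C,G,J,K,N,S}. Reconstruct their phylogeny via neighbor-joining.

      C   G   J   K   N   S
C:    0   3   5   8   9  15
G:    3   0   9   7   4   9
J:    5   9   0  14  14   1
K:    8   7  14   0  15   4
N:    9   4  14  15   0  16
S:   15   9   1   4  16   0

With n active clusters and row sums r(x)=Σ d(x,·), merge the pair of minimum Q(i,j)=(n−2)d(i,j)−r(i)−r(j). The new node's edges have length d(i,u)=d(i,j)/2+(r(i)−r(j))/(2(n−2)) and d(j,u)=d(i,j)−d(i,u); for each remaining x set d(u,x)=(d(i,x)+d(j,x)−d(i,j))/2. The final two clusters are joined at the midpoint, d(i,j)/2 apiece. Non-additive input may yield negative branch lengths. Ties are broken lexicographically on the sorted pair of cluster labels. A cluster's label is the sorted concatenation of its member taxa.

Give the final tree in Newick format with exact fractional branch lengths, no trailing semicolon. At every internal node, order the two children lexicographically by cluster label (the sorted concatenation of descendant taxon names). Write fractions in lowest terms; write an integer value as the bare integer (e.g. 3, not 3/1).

1. join J+S (d=1, Q=-84) ⇒ JS; edges |J|=1/4, |S|=3/4
  updated: d(C,JS)=19/2, d(G,JS)=17/2, d(JS,K)=17/2, d(JS,N)=29/2
2. join JS+K (d=17/2, Q=-54) ⇒ JKS; edges |JS|=14/3, |K|=23/6
  updated: d(C,JKS)=9/2, d(G,JKS)=7/2, d(JKS,N)=21/2
3. join C+JKS (d=9/2, Q=-26) ⇒ CJKS; edges |C|=7/4, |JKS|=11/4
  updated: d(CJKS,G)=1, d(CJKS,N)=15/2
4. join CJKS+G (d=1, Q=-25/2) ⇒ CGJKS; edges |CJKS|=9/4, |G|=-5/4
  updated: d(CGJKS,N)=21/4
5. join CGJKS+N (d=21/4) ⇒ CGJKNS; edges |CGJKS|=21/8, |N|=21/8
final tree: (((C:7/4,((J:1/4,S:3/4):14/3,K:23/6):11/4):9/4,G:-5/4):21/8,N:21/8)
total length: 81/4

(((C:7/4,((J:1/4,S:3/4):14/3,K:23/6):11/4):9/4,G:-5/4):21/8,N:21/8)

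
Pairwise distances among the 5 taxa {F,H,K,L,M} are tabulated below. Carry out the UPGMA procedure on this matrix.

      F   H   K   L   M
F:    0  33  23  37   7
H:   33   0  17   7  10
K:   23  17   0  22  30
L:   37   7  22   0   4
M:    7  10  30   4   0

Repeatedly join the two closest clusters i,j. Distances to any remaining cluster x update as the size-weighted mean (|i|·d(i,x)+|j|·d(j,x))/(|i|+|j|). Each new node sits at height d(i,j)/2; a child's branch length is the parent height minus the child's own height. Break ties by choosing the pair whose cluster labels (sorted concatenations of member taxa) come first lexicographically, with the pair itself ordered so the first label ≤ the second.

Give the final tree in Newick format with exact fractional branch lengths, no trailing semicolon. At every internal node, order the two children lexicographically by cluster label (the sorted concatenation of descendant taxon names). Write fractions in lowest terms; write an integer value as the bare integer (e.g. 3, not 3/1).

step 1: merge (L,M) at d=4; branch lengths L→2, M→2; new cluster LM
  updated: d(F,LM)=22, d(H,LM)=17/2, d(K,LM)=26
step 2: merge (H,LM) at d=17/2; branch lengths H→17/4, LM→9/4; new cluster HLM
  updated: d(F,HLM)=77/3, d(HLM,K)=23
step 3: merge (F,K) at d=23; branch lengths F→23/2, K→23/2; new cluster FK
  updated: d(FK,HLM)=73/3
step 4: merge (FK,HLM) at d=73/3; branch lengths FK→2/3, HLM→95/12; new cluster FHKLM
final tree: ((F:23/2,K:23/2):2/3,(H:17/4,(L:2,M:2):9/4):95/12)
total length: 505/12

((F:23/2,K:23/2):2/3,(H:17/4,(L:2,M:2):9/4):95/12)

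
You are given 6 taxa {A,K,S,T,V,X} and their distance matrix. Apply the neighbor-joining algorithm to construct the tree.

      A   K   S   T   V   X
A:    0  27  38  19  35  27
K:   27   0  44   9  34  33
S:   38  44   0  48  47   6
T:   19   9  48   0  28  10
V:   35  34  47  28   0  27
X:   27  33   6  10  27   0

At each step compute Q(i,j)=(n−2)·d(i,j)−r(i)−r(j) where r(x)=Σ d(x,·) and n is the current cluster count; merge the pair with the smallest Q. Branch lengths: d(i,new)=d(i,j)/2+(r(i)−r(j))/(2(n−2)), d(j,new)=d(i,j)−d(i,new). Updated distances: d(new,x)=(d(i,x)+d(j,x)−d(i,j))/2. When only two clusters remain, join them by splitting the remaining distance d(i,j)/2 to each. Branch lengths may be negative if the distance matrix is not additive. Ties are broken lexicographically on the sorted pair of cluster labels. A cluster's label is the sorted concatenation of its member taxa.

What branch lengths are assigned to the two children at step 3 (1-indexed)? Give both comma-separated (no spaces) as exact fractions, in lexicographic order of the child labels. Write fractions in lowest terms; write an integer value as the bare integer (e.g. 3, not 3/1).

195/16,101/16

1. join S+X (d=6, Q=-262) ⇒ SX; edges |S|=13, |X|=-7
  updated: d(A,SX)=59/2, d(K,SX)=71/2, d(SX,T)=26, d(SX,V)=34
2. join K+T (d=9, Q=-321/2) ⇒ KT; edges |K|=101/12, |T|=7/12
  updated: d(A,KT)=37/2, d(KT,SX)=105/4, d(KT,V)=53/2
3. join A+KT (d=37/2, Q=-469/4) ⇒ AKT; edges |A|=195/16, |KT|=101/16
  updated: d(AKT,SX)=149/8, d(AKT,V)=43/2
4. join AKT+SX (d=149/8, Q=-593/8) ⇒ AKSTX; edges |AKT|=49/16, |SX|=249/16
  updated: d(AKSTX,V)=295/16
5. join AKSTX+V (d=295/16) ⇒ AKSTVX; edges |AKSTX|=295/32, |V|=295/32
final tree: (((A:195/16,(K:101/12,T:7/12):101/16):49/16,(S:13,X:-7):249/16):295/32,V:295/32)
total length: 1129/16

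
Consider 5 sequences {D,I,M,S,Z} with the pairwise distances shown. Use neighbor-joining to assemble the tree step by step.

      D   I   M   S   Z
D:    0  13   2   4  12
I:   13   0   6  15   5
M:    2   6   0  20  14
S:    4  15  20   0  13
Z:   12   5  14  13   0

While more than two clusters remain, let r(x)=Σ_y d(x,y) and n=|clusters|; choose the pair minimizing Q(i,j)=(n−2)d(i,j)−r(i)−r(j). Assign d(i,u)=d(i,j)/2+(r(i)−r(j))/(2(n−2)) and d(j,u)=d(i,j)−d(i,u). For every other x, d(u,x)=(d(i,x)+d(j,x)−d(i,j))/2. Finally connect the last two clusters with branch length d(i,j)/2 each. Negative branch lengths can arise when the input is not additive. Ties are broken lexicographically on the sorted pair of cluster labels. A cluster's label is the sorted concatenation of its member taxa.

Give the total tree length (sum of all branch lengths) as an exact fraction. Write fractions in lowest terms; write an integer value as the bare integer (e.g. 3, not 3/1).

iteration 1: select D,S (d=4, Q=-71); attach at lengths (-3/2, 11/2); label the merged cluster DS
  updated: d(DS,I)=12, d(DS,M)=9, d(DS,Z)=21/2
iteration 2: select DS,M (d=9, Q=-85/2); attach at lengths (41/8, 31/8); label the merged cluster DMS
  updated: d(DMS,I)=9/2, d(DMS,Z)=31/4
iteration 3: select DMS,I (d=9/2, Q=-69/4); attach at lengths (29/8, 7/8); label the merged cluster DIMS
  updated: d(DIMS,Z)=33/8
iteration 4: select DIMS,Z (d=33/8); attach at lengths (33/16, 33/16); label the merged cluster DIMSZ
final tree: ((((D:-3/2,S:11/2):41/8,M:31/8):29/8,I:7/8):33/16,Z:33/16)
total length: 173/8

173/8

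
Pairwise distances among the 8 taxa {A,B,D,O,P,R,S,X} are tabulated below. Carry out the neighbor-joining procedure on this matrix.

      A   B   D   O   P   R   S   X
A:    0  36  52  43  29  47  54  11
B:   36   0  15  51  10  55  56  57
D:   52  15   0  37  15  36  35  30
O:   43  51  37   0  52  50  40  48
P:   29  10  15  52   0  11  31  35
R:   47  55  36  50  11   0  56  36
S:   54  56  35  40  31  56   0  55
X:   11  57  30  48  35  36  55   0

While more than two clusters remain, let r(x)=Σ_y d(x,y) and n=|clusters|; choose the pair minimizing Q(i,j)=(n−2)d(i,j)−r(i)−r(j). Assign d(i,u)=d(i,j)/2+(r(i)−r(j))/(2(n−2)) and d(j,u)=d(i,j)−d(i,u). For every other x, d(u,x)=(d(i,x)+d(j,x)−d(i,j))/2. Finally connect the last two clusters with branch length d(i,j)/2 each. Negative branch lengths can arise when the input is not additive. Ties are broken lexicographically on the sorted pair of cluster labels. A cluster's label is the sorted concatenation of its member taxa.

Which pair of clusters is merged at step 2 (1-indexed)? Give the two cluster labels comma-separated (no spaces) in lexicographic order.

iteration 1: select A,X (d=11, Q=-478); attach at lengths (11/2, 11/2); label the merged cluster AX
  updated: d(AX,B)=41, d(AX,D)=71/2, d(AX,O)=40, d(AX,P)=53/2, d(AX,R)=36, d(AX,S)=49
iteration 2: select O,S (d=40, Q=-337); attach at lengths (203/10, 197/10); label the merged cluster OS
  updated: d(AX,OS)=49/2, d(B,OS)=67/2, d(D,OS)=16, d(OS,P)=43/2, d(OS,R)=33
iteration 3: select B,D (d=15, Q=-212); attach at lengths (97/8, 23/8); label the merged cluster BD
  updated: d(AX,BD)=123/4, d(BD,OS)=69/4, d(BD,P)=5, d(BD,R)=38
iteration 4: select P,R (d=11, Q=-149); attach at lengths (-7/2, 29/2); label the merged cluster PR
  updated: d(AX,PR)=103/4, d(BD,PR)=16, d(OS,PR)=87/4
iteration 5: select AX,OS (d=49/2, Q=-191/2); attach at lengths (133/8, 63/8); label the merged cluster AOSX
  updated: d(AOSX,BD)=47/4, d(AOSX,PR)=23/2
iteration 6: select AOSX,BD (d=47/4, Q=-157/4); attach at lengths (29/8, 65/8); label the merged cluster ABDOSX
  updated: d(ABDOSX,PR)=63/8
iteration 7: select ABDOSX,PR (d=63/8); attach at lengths (63/16, 63/16); label the merged cluster ABDOPRSX
final tree: ((((A:11/2,X:11/2):133/8,(O:203/10,S:197/10):63/8):29/8,(B:97/8,D:23/8):65/8):63/16,(P:-7/2,R:29/2):63/16)
total length: 969/8

O,S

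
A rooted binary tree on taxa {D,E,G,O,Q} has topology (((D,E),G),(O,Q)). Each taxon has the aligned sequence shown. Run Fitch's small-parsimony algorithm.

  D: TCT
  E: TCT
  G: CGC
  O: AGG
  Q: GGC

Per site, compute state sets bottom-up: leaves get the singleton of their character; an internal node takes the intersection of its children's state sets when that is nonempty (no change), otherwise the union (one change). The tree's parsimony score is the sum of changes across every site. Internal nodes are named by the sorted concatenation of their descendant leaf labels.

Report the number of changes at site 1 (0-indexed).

DE@0: {T} ∩ {T} = {T} (intersection, +0)
DEG@0: {T} ∪ {C} = {C,T} (union, +1)
OQ@0: {A} ∪ {G} = {A,G} (union, +1)
DEGOQ@0: {C,T} ∪ {A,G} = {A,C,G,T} (union, +1)
DE@1: {C} ∩ {C} = {C} (intersection, +0)
DEG@1: {C} ∪ {G} = {C,G} (union, +1)
OQ@1: {G} ∩ {G} = {G} (intersection, +0)
DEGOQ@1: {C,G} ∩ {G} = {G} (intersection, +0)
DE@2: {T} ∩ {T} = {T} (intersection, +0)
DEG@2: {T} ∪ {C} = {C,T} (union, +1)
OQ@2: {G} ∪ {C} = {C,G} (union, +1)
DEGOQ@2: {C,T} ∩ {C,G} = {C} (intersection, +0)
per-site changes: [3, 1, 2]; total = 6

1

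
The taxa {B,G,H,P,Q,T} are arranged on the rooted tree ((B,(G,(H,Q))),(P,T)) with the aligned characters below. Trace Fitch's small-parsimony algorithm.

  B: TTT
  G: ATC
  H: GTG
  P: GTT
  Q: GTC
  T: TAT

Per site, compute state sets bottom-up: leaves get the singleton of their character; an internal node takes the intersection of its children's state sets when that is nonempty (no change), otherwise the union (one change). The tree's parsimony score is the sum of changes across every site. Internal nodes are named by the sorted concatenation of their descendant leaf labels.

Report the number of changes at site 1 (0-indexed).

site 0, node HQ: H={G} ∩ Q={G} → {G} (+0)
site 0, node GHQ: G={A} ∪ HQ={G} → {A,G} (+1)
site 0, node BGHQ: B={T} ∪ GHQ={A,G} → {A,G,T} (+1)
site 0, node PT: P={G} ∪ T={T} → {G,T} (+1)
site 0, node BGHPQT: BGHQ={A,G,T} ∩ PT={G,T} → {G,T} (+0)
site 1, node HQ: H={T} ∩ Q={T} → {T} (+0)
site 1, node GHQ: G={T} ∩ HQ={T} → {T} (+0)
site 1, node BGHQ: B={T} ∩ GHQ={T} → {T} (+0)
site 1, node PT: P={T} ∪ T={A} → {A,T} (+1)
site 1, node BGHPQT: BGHQ={T} ∩ PT={A,T} → {T} (+0)
site 2, node HQ: H={G} ∪ Q={C} → {C,G} (+1)
site 2, node GHQ: G={C} ∩ HQ={C,G} → {C} (+0)
site 2, node BGHQ: B={T} ∪ GHQ={C} → {C,T} (+1)
site 2, node PT: P={T} ∩ T={T} → {T} (+0)
site 2, node BGHPQT: BGHQ={C,T} ∩ PT={T} → {T} (+0)
per-site changes: [3, 1, 2]; total = 6

1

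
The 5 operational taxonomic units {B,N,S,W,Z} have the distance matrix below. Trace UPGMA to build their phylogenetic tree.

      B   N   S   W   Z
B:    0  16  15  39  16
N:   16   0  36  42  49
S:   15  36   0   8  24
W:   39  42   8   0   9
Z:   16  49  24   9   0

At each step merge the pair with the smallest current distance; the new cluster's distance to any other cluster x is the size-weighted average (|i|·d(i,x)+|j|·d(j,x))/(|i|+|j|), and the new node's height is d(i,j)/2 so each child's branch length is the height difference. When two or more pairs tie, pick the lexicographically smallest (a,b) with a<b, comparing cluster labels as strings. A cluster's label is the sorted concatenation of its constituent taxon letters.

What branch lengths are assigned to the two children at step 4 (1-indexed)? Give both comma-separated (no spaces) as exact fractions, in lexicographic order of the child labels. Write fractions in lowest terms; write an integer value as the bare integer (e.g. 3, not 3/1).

101/12,49/6

1. join S+W (d=8) ⇒ SW; edges |S|=4, |W|=4
  updated: d(B,SW)=27, d(N,SW)=39, d(SW,Z)=33/2
2. join B+N (d=16) ⇒ BN; edges |B|=8, |N|=8
  updated: d(BN,SW)=33, d(BN,Z)=65/2
3. join SW+Z (d=33/2) ⇒ SWZ; edges |SW|=17/4, |Z|=33/4
  updated: d(BN,SWZ)=197/6
4. join BN+SWZ (d=197/6) ⇒ BNSWZ; edges |BN|=101/12, |SWZ|=49/6
final tree: ((B:8,N:8):101/12,((S:4,W:4):17/4,Z:33/4):49/6)
total length: 637/12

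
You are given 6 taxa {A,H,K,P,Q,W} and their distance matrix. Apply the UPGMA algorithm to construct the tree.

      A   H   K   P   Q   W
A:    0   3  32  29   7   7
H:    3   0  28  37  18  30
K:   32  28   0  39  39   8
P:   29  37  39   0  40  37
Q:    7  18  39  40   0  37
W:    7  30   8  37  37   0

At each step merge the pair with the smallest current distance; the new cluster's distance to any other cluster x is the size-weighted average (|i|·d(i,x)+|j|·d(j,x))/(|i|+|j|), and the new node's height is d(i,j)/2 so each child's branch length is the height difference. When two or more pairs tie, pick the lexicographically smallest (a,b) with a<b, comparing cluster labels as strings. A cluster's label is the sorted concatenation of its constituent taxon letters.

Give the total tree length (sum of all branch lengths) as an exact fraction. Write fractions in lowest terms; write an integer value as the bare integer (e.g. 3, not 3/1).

1877/30

1. join A+H (d=3) ⇒ AH; edges |A|=3/2, |H|=3/2
  updated: d(AH,K)=30, d(AH,P)=33, d(AH,Q)=25/2, d(AH,W)=37/2
2. join K+W (d=8) ⇒ KW; edges |K|=4, |W|=4
  updated: d(AH,KW)=97/4, d(KW,P)=38, d(KW,Q)=38
3. join AH+Q (d=25/2) ⇒ AHQ; edges |AH|=19/4, |Q|=25/4
  updated: d(AHQ,KW)=173/6, d(AHQ,P)=106/3
4. join AHQ+KW (d=173/6) ⇒ AHKQW; edges |AHQ|=49/6, |KW|=125/12
  updated: d(AHKQW,P)=182/5
5. join AHKQW+P (d=182/5) ⇒ AHKPQW; edges |AHKQW|=227/60, |P|=91/5
final tree: ((((A:3/2,H:3/2):19/4,Q:25/4):49/6,(K:4,W:4):125/12):227/60,P:91/5)
total length: 1877/30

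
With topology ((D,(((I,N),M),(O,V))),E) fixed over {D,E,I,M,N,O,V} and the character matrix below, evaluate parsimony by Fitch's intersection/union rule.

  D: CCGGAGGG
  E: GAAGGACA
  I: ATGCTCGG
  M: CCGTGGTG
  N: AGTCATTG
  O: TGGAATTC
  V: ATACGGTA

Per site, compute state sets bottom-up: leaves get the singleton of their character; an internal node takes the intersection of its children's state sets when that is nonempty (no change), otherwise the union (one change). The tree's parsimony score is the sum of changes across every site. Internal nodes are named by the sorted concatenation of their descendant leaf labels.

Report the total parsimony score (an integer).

29

IN@0: {A} ∩ {A} = {A} (intersection, +0)
IMN@0: {A} ∪ {C} = {A,C} (union, +1)
OV@0: {T} ∪ {A} = {A,T} (union, +1)
IMNOV@0: {A,C} ∩ {A,T} = {A} (intersection, +0)
DIMNOV@0: {C} ∪ {A} = {A,C} (union, +1)
DEIMNOV@0: {A,C} ∪ {G} = {A,C,G} (union, +1)
IN@1: {T} ∪ {G} = {G,T} (union, +1)
IMN@1: {G,T} ∪ {C} = {C,G,T} (union, +1)
OV@1: {G} ∪ {T} = {G,T} (union, +1)
IMNOV@1: {C,G,T} ∩ {G,T} = {G,T} (intersection, +0)
DIMNOV@1: {C} ∪ {G,T} = {C,G,T} (union, +1)
DEIMNOV@1: {C,G,T} ∪ {A} = {A,C,G,T} (union, +1)
IN@2: {G} ∪ {T} = {G,T} (union, +1)
IMN@2: {G,T} ∩ {G} = {G} (intersection, +0)
OV@2: {G} ∪ {A} = {A,G} (union, +1)
IMNOV@2: {G} ∩ {A,G} = {G} (intersection, +0)
DIMNOV@2: {G} ∩ {G} = {G} (intersection, +0)
DEIMNOV@2: {G} ∪ {A} = {A,G} (union, +1)
IN@3: {C} ∩ {C} = {C} (intersection, +0)
IMN@3: {C} ∪ {T} = {C,T} (union, +1)
OV@3: {A} ∪ {C} = {A,C} (union, +1)
IMNOV@3: {C,T} ∩ {A,C} = {C} (intersection, +0)
DIMNOV@3: {G} ∪ {C} = {C,G} (union, +1)
DEIMNOV@3: {C,G} ∩ {G} = {G} (intersection, +0)
IN@4: {T} ∪ {A} = {A,T} (union, +1)
IMN@4: {A,T} ∪ {G} = {A,G,T} (union, +1)
OV@4: {A} ∪ {G} = {A,G} (union, +1)
IMNOV@4: {A,G,T} ∩ {A,G} = {A,G} (intersection, +0)
DIMNOV@4: {A} ∩ {A,G} = {A} (intersection, +0)
DEIMNOV@4: {A} ∪ {G} = {A,G} (union, +1)
IN@5: {C} ∪ {T} = {C,T} (union, +1)
IMN@5: {C,T} ∪ {G} = {C,G,T} (union, +1)
OV@5: {T} ∪ {G} = {G,T} (union, +1)
IMNOV@5: {C,G,T} ∩ {G,T} = {G,T} (intersection, +0)
DIMNOV@5: {G} ∩ {G,T} = {G} (intersection, +0)
DEIMNOV@5: {G} ∪ {A} = {A,G} (union, +1)
IN@6: {G} ∪ {T} = {G,T} (union, +1)
IMN@6: {G,T} ∩ {T} = {T} (intersection, +0)
OV@6: {T} ∩ {T} = {T} (intersection, +0)
IMNOV@6: {T} ∩ {T} = {T} (intersection, +0)
DIMNOV@6: {G} ∪ {T} = {G,T} (union, +1)
DEIMNOV@6: {G,T} ∪ {C} = {C,G,T} (union, +1)
IN@7: {G} ∩ {G} = {G} (intersection, +0)
IMN@7: {G} ∩ {G} = {G} (intersection, +0)
OV@7: {C} ∪ {A} = {A,C} (union, +1)
IMNOV@7: {G} ∪ {A,C} = {A,C,G} (union, +1)
DIMNOV@7: {G} ∩ {A,C,G} = {G} (intersection, +0)
DEIMNOV@7: {G} ∪ {A} = {A,G} (union, +1)
per-site changes: [4, 5, 3, 3, 4, 4, 3, 3]; total = 29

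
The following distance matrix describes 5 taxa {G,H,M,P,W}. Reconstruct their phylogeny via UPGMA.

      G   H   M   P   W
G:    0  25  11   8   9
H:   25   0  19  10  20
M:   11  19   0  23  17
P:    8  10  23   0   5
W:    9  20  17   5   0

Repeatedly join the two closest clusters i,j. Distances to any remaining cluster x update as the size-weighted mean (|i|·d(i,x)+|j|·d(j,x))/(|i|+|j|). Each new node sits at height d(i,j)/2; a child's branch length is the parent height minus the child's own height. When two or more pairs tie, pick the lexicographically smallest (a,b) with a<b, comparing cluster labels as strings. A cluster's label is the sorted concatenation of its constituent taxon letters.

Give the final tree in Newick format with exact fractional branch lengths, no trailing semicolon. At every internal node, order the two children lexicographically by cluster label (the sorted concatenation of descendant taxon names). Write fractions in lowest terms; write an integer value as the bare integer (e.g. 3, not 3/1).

(((G:17/4,(P:5/2,W:5/2):7/4):17/4,M:17/2):3/4,H:37/4)

iteration 1: select P,W (d=5); attach at lengths (5/2, 5/2); label the merged cluster PW
  updated: d(G,PW)=17/2, d(H,PW)=15, d(M,PW)=20
iteration 2: select G,PW (d=17/2); attach at lengths (17/4, 7/4); label the merged cluster GPW
  updated: d(GPW,H)=55/3, d(GPW,M)=17
iteration 3: select GPW,M (d=17); attach at lengths (17/4, 17/2); label the merged cluster GMPW
  updated: d(GMPW,H)=37/2
iteration 4: select GMPW,H (d=37/2); attach at lengths (3/4, 37/4); label the merged cluster GHMPW
final tree: (((G:17/4,(P:5/2,W:5/2):7/4):17/4,M:17/2):3/4,H:37/4)
total length: 135/4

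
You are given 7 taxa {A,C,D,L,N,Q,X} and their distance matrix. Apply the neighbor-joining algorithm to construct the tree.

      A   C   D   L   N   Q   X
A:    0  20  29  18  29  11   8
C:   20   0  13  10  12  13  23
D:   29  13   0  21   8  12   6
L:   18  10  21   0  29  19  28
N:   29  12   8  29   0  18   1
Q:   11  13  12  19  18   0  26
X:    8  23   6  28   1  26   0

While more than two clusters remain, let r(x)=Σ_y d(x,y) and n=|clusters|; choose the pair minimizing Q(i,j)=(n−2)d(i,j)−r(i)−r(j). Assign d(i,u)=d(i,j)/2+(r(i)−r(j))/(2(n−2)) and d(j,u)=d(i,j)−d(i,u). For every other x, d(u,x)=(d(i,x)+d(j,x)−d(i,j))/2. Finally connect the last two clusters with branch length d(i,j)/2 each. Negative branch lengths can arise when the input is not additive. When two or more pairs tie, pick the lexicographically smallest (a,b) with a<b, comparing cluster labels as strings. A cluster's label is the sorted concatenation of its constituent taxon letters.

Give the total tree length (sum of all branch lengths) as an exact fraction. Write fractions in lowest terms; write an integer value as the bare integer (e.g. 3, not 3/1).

695/16

step 1: merge (N,X) at d=1, Q=-184; branch lengths N→1, X→0; new cluster NX
  updated: d(A,NX)=18, d(C,NX)=17, d(D,NX)=13/2, d(L,NX)=28, d(NX,Q)=43/2
step 2: merge (D,NX) at d=13/2, Q=-293/2; branch lengths D→33/16, NX→71/16; new cluster DNX
  updated: d(A,DNX)=81/4, d(C,DNX)=47/4, d(DNX,L)=85/4, d(DNX,Q)=27/2
step 3: merge (C,L) at d=10, Q=-93; branch lengths C→11/4, L→29/4; new cluster CL
  updated: d(A,CL)=14, d(CL,DNX)=23/2, d(CL,Q)=11
step 4: merge (A,Q) at d=11, Q=-235/4; branch lengths A→127/16, Q→49/16; new cluster AQ
  updated: d(AQ,CL)=7, d(AQ,DNX)=91/8
step 5: merge (AQ,CL) at d=7, Q=-239/8; branch lengths AQ→55/16, CL→57/16; new cluster ACLQ
  updated: d(ACLQ,DNX)=127/16
step 6: merge (ACLQ,DNX) at d=127/16; branch lengths ACLQ→127/32, DNX→127/32; new cluster ACDLNQX
final tree: (((A:127/16,Q:49/16):55/16,(C:11/4,L:29/4):57/16):127/32,(D:33/16,(N:1,X:0):71/16):127/32)
total length: 695/16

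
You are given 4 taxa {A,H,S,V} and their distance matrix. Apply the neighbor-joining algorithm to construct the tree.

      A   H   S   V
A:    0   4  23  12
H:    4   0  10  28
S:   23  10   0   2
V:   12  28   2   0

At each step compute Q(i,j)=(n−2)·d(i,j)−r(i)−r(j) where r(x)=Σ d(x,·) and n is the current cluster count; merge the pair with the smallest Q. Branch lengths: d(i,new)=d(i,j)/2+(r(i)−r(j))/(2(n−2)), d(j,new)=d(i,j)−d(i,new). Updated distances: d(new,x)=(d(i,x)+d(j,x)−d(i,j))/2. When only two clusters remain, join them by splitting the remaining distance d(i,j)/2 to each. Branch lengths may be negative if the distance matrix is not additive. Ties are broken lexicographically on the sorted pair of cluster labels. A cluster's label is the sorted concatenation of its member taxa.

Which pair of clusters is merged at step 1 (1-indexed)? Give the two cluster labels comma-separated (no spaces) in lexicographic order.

A,H

step 1: merge (A,H) at d=4, Q=-73; branch lengths A→5/4, H→11/4; new cluster AH
  updated: d(AH,S)=29/2, d(AH,V)=18
step 2: merge (AH,S) at d=29/2, Q=-69/2; branch lengths AH→61/4, S→-3/4; new cluster AHS
  updated: d(AHS,V)=11/4
step 3: merge (AHS,V) at d=11/4; branch lengths AHS→11/8, V→11/8; new cluster AHSV
final tree: (((A:5/4,H:11/4):61/4,S:-3/4):11/8,V:11/8)
total length: 85/4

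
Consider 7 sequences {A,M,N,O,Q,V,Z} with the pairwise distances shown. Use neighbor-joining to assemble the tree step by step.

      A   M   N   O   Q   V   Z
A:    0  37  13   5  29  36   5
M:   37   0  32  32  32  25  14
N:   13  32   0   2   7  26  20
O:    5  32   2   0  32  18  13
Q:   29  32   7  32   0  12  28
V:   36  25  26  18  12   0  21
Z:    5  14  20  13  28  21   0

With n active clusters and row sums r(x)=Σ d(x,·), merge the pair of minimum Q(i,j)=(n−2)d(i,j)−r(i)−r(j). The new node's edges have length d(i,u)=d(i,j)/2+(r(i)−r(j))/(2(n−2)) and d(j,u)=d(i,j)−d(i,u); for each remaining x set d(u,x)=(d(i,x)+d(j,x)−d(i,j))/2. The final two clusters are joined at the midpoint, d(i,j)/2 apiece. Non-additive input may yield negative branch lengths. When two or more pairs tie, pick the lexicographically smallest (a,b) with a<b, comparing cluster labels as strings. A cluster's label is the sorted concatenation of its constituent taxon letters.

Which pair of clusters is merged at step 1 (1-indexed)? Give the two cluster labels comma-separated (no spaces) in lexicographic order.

step 1: merge (Q,V) at d=12, Q=-218; branch lengths Q→31/5, V→29/5; new cluster QV
  updated: d(A,QV)=53/2, d(M,QV)=45/2, d(N,QV)=21/2, d(O,QV)=19, d(QV,Z)=37/2
step 2: merge (M,Z) at d=14, Q=-152; branch lengths M→123/8, Z→-11/8; new cluster MZ
  updated: d(A,MZ)=14, d(MZ,N)=19, d(MZ,O)=31/2, d(MZ,QV)=27/2
step 3: merge (MZ,QV) at d=27/2, Q=-91; branch lengths MZ→11/2, QV→8; new cluster MQVZ
  updated: d(A,MQVZ)=27/2, d(MQVZ,N)=8, d(MQVZ,O)=21/2
step 4: merge (A,O) at d=5, Q=-39; branch lengths A→6, O→-1; new cluster AO
  updated: d(AO,MQVZ)=19/2, d(AO,N)=5
step 5: merge (AO,MQVZ) at d=19/2, Q=-45/2; branch lengths AO→13/4, MQVZ→25/4; new cluster AMOQVZ
  updated: d(AMOQVZ,N)=7/4
step 6: merge (AMOQVZ,N) at d=7/4; branch lengths AMOQVZ→7/8, N→7/8; new cluster AMNOQVZ
final tree: (((A:6,O:-1):13/4,((M:123/8,Z:-11/8):11/2,(Q:31/5,V:29/5):8):25/4):7/8,N:7/8)
total length: 223/4

Q,V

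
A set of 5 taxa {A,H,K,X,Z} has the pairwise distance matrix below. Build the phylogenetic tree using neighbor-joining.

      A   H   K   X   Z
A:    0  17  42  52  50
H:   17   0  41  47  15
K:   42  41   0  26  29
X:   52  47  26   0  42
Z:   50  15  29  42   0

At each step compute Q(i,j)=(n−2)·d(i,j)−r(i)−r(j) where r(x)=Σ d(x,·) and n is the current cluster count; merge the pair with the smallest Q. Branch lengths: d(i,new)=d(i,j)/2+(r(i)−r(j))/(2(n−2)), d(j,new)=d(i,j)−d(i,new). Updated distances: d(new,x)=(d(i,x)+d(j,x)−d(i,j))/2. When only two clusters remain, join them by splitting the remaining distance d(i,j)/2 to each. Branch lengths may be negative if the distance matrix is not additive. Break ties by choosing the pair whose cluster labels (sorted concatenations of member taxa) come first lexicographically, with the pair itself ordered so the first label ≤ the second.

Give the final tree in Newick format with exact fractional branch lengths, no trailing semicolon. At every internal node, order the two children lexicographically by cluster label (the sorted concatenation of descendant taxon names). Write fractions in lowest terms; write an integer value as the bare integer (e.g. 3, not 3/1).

step 1: merge (A,H) at d=17, Q=-230; branch lengths A→46/3, H→5/3; new cluster AH
  updated: d(AH,K)=33, d(AH,X)=41, d(AH,Z)=24
step 2: merge (AH,Z) at d=24, Q=-145; branch lengths AH→51/4, Z→45/4; new cluster AHZ
  updated: d(AHZ,K)=19, d(AHZ,X)=59/2
step 3: merge (AHZ,K) at d=19, Q=-149/2; branch lengths AHZ→45/4, K→31/4; new cluster AHKZ
  updated: d(AHKZ,X)=73/4
step 4: merge (AHKZ,X) at d=73/4; branch lengths AHKZ→73/8, X→73/8; new cluster AHKXZ
final tree: ((((A:46/3,H:5/3):51/4,Z:45/4):45/4,K:31/4):73/8,X:73/8)
total length: 313/4

((((A:46/3,H:5/3):51/4,Z:45/4):45/4,K:31/4):73/8,X:73/8)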